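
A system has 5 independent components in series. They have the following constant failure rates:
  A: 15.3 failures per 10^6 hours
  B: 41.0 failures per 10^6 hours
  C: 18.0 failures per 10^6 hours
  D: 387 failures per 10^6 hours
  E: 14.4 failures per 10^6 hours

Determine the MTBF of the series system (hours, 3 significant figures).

2100

Series of exponential components: λ_sys = Σ λ_i
λ_sys = 0.0000153 + 0.0000410 + 0.0000180 + 0.000387 + 0.0000144 = 4.7570e-04 /h
MTBF = 1 / λ_sys = 2100 h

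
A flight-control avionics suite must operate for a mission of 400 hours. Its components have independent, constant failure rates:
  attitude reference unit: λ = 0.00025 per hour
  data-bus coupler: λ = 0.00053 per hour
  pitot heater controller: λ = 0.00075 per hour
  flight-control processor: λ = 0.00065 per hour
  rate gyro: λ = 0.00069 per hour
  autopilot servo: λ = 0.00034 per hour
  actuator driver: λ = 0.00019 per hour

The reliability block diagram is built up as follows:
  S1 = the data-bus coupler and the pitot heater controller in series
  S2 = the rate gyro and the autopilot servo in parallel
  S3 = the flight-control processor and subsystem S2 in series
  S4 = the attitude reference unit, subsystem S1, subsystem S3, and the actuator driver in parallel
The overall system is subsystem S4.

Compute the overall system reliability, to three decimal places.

R(attitude reference unit) = exp(−0.00025 × 400) = 0.90484
R(data-bus coupler) = exp(−0.00053 × 400) = 0.80896
R(pitot heater controller) = exp(−0.00075 × 400) = 0.74082
R(flight-control processor) = exp(−0.00065 × 400) = 0.77105
R(rate gyro) = exp(−0.00069 × 400) = 0.75881
R(autopilot servo) = exp(−0.00034 × 400) = 0.87284
R(actuator driver) = exp(−0.00019 × 400) = 0.92682
Series (data-bus coupler and pitot heater controller): 0.80896 × 0.74082 = 0.59929
Parallel (rate gyro and autopilot servo): 1 − (1 − 0.75881)(1 − 0.87284) = 0.96933
Series (flight-control processor and [0.96933]): 0.77105 × 0.96933 = 0.74740
Parallel (attitude reference unit, [0.59929], [0.74740], and actuator driver): 1 − (1 − 0.90484)(1 − 0.59929)(1 − 0.74740)(1 − 0.92682) = 0.999

0.999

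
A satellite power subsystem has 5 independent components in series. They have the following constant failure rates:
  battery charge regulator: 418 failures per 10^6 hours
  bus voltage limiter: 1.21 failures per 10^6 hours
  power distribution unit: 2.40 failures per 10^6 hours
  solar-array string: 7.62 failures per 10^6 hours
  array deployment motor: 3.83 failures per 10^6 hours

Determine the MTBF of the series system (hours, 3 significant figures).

2310

Series of exponential components: λ_sys = Σ λ_i
λ_sys = 0.000418 + 0.00000121 + 0.00000240 + 0.00000762 + 0.00000383 = 4.3306e-04 /h
MTBF = 1 / λ_sys = 2310 h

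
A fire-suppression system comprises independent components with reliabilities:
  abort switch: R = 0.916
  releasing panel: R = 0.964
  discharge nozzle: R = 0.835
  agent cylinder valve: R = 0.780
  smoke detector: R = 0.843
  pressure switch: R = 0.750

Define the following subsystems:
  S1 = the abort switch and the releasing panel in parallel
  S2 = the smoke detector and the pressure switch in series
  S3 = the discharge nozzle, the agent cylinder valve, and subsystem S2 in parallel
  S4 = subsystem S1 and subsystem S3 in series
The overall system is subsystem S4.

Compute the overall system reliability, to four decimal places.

0.9837

Parallel (abort switch and releasing panel): 1 − (1 − 0.916000)(1 − 0.964000) = 0.996976
Series (smoke detector and pressure switch): 0.843000 × 0.750000 = 0.632250
Parallel (discharge nozzle, agent cylinder valve, and [0.632250]): 1 − (1 − 0.835000)(1 − 0.780000)(1 − 0.632250) = 0.986651
Series ([0.996976] and [0.986651]): 0.996976 × 0.986651 = 0.9837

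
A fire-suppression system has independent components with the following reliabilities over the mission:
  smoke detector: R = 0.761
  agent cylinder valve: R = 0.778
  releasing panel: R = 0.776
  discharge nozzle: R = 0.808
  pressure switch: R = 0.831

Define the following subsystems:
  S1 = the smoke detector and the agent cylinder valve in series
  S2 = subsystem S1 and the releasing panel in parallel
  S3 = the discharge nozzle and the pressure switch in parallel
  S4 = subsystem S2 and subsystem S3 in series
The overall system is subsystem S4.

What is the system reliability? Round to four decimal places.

0.8791

Series (smoke detector and agent cylinder valve): 0.761000 × 0.778000 = 0.592058
Parallel ([0.592058] and releasing panel): 1 − (1 − 0.592058)(1 − 0.776000) = 0.908621
Parallel (discharge nozzle and pressure switch): 1 − (1 − 0.808000)(1 − 0.831000) = 0.967552
Series ([0.908621] and [0.967552]): 0.908621 × 0.967552 = 0.8791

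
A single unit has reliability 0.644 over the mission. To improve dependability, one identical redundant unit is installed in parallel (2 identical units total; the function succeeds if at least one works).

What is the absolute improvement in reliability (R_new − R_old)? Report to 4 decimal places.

R_before = 0.644
R_after = 1 − (1 − 0.644)^2 = 0.8733
ΔR = 0.8733 − 0.644 = 0.2293

0.2293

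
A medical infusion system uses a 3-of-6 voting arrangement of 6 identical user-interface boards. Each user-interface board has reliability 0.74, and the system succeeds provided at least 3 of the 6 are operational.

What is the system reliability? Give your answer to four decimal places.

0.9569

R = Σ_{i=3}^{6} C(6,i) p^i (1−p)^{6−i} with p = 0.74
C(6,3)·0.74^3·0.26^3 = 0.142444
C(6,4)·0.74^4·0.26^2 = 0.304064
C(6,5)·0.74^5·0.26^1 = 0.346165
C(6,6)·0.74^6·0.26^0 = 0.164206
Sum = 0.9569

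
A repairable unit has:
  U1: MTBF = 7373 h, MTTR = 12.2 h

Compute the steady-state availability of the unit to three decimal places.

A(U1) = MTBF/(MTBF+MTTR) = 7373/(7373+12.2) = 0.998

0.998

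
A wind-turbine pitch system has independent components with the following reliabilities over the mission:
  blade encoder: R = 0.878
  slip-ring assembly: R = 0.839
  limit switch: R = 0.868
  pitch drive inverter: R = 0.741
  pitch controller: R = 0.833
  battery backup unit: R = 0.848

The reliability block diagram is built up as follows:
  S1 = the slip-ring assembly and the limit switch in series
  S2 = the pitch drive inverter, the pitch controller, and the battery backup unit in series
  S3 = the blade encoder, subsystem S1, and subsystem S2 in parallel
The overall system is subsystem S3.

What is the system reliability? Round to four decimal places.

0.9842

Series (slip-ring assembly and limit switch): 0.839000 × 0.868000 = 0.728252
Series (pitch drive inverter, pitch controller, and battery backup unit): 0.741000 × 0.833000 × 0.848000 = 0.523431
Parallel (blade encoder, [0.728252], and [0.523431]): 1 − (1 − 0.878000)(1 − 0.728252)(1 − 0.523431) = 0.9842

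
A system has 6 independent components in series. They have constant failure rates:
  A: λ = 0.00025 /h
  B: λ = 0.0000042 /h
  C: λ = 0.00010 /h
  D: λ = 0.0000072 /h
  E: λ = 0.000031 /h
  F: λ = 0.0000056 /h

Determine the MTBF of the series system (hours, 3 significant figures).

2510

Series of exponential components: λ_sys = Σ λ_i
λ_sys = 0.00025 + 0.0000042 + 0.00010 + 0.0000072 + 0.000031 + 0.0000056 = 3.9800e-04 /h
MTBF = 1 / λ_sys = 2510 h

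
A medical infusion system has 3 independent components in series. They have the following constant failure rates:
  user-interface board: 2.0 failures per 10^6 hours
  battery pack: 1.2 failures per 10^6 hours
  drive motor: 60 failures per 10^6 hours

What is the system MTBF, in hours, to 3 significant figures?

15800

Series of exponential components: λ_sys = Σ λ_i
λ_sys = 0.0000020 + 0.0000012 + 0.000060 = 6.3200e-05 /h
MTBF = 1 / λ_sys = 15800 h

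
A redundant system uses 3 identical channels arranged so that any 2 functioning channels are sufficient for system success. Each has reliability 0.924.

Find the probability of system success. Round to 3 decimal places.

R = Σ_{i=2}^{3} C(3,i) p^i (1−p)^{3−i} with p = 0.924
C(3,2)·0.924^2·0.076^1 = 0.19466
C(3,3)·0.924^3·0.076^0 = 0.78889
Sum = 0.984

0.984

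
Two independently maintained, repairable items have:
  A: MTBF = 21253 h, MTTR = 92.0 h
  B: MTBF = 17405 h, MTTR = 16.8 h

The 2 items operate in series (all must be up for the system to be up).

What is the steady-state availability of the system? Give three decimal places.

0.995

A(A) = MTBF/(MTBF+MTTR) = 21253/(21253+92.0) = 0.995690
A(B) = MTBF/(MTBF+MTTR) = 17405/(17405+16.8) = 0.999036
Series availability: 0.995690 × 0.999036 = 0.995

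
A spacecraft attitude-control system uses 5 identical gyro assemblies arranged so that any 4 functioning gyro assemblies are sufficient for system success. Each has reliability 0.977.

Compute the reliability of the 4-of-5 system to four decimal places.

R = Σ_{i=4}^{5} C(5,i) p^i (1−p)^{5−i} with p = 0.977
C(5,4)·0.977^4·0.023^1 = 0.104779
C(5,5)·0.977^5·0.023^0 = 0.890170
Sum = 0.9949

0.9949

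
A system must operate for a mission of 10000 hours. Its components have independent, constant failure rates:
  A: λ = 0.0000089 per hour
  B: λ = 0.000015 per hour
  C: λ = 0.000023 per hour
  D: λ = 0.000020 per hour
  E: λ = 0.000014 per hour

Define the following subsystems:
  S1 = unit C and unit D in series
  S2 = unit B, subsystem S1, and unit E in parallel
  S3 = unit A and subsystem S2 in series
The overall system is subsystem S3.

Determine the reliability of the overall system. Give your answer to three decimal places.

R(A) = exp(−0.0000089 × 10000) = 0.91485
R(B) = exp(−0.000015 × 10000) = 0.86071
R(C) = exp(−0.000023 × 10000) = 0.79453
R(D) = exp(−0.000020 × 10000) = 0.81873
R(E) = exp(−0.000014 × 10000) = 0.86936
Series (C and D): 0.79453 × 0.81873 = 0.65051
Parallel (B, [0.65051], and E): 1 − (1 − 0.86071)(1 − 0.65051)(1 − 0.86936) = 0.99364
Series (A and [0.99364]): 0.91485 × 0.99364 = 0.909

0.909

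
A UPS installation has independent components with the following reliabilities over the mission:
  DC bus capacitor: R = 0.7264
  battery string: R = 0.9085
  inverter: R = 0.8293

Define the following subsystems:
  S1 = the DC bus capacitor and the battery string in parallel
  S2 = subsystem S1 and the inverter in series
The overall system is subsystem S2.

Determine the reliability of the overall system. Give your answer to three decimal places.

Parallel (DC bus capacitor and battery string): 1 − (1 − 0.72640)(1 − 0.90850) = 0.97497
Series ([0.97497] and inverter): 0.97497 × 0.82930 = 0.809

0.809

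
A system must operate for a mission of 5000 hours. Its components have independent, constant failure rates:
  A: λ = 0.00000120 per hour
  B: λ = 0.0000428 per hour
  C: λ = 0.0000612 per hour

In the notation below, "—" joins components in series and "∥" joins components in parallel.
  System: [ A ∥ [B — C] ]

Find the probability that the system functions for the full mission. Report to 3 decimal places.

0.998

R(A) = exp(−0.00000120 × 5000) = 0.99402
R(B) = exp(−0.0000428 × 5000) = 0.80735
R(C) = exp(−0.0000612 × 5000) = 0.73639
Series (B and C): 0.80735 × 0.73639 = 0.59452
Parallel (A and [0.59452]): 1 − (1 − 0.99402)(1 − 0.59452) = 0.998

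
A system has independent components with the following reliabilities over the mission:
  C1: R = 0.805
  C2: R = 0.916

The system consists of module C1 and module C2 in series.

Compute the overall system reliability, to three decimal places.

Series (C1 and C2): 0.80500 × 0.91600 = 0.737

0.737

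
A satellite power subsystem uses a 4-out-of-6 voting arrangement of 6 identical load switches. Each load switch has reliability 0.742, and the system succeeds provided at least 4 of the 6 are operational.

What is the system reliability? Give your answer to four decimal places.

0.8177

R = Σ_{i=4}^{6} C(6,i) p^i (1−p)^{6−i} with p = 0.742
C(6,4)·0.742^4·0.258^2 = 0.302654
C(6,5)·0.742^5·0.258^1 = 0.348169
C(6,6)·0.742^6·0.258^0 = 0.166887
Sum = 0.8177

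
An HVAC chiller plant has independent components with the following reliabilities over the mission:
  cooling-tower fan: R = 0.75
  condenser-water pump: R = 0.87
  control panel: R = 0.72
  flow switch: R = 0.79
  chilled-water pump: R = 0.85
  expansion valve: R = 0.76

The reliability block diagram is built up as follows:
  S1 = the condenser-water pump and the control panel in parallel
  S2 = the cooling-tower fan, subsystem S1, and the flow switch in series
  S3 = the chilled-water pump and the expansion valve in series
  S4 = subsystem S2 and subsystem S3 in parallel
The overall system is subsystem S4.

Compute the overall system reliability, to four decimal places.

Parallel (condenser-water pump and control panel): 1 − (1 − 0.870000)(1 − 0.720000) = 0.963600
Series (cooling-tower fan, [0.963600], and flow switch): 0.750000 × 0.963600 × 0.790000 = 0.570933
Series (chilled-water pump and expansion valve): 0.850000 × 0.760000 = 0.646000
Parallel ([0.570933] and [0.646000]): 1 − (1 − 0.570933)(1 − 0.646000) = 0.8481

0.8481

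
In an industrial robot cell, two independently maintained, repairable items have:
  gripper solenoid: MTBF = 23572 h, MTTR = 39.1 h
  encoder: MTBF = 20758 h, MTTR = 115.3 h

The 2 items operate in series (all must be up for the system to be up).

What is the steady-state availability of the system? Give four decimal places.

0.9928

A(gripper solenoid) = MTBF/(MTBF+MTTR) = 23572/(23572+39.1) = 0.998344
A(encoder) = MTBF/(MTBF+MTTR) = 20758/(20758+115.3) = 0.994476
Series availability: 0.998344 × 0.994476 = 0.9928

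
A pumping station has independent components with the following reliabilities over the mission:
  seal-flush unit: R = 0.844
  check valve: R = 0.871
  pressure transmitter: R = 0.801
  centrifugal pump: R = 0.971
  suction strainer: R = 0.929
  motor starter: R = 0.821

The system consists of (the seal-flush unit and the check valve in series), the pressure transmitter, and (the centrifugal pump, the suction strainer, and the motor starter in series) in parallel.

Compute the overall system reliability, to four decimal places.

0.9863

Series (seal-flush unit and check valve): 0.844000 × 0.871000 = 0.735124
Series (centrifugal pump, suction strainer, and motor starter): 0.971000 × 0.929000 × 0.821000 = 0.740590
Parallel ([0.735124], pressure transmitter, and [0.740590]): 1 − (1 − 0.735124)(1 − 0.801000)(1 − 0.740590) = 0.9863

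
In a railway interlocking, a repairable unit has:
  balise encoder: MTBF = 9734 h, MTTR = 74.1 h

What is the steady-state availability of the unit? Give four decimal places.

A(balise encoder) = MTBF/(MTBF+MTTR) = 9734/(9734+74.1) = 0.9924

0.9924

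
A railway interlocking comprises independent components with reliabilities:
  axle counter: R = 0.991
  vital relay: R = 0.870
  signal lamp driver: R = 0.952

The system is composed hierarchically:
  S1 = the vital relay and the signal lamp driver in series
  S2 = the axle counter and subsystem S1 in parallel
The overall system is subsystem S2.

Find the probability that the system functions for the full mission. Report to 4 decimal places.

Series (vital relay and signal lamp driver): 0.870000 × 0.952000 = 0.828240
Parallel (axle counter and [0.828240]): 1 − (1 − 0.991000)(1 − 0.828240) = 0.9985

0.9985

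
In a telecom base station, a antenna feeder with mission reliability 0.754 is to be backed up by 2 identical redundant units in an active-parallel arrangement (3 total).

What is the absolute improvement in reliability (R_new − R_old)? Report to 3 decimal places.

R_before = 0.754
R_after = 1 − (1 − 0.754)^3 = 0.985
ΔR = 0.985 − 0.754 = 0.231

0.231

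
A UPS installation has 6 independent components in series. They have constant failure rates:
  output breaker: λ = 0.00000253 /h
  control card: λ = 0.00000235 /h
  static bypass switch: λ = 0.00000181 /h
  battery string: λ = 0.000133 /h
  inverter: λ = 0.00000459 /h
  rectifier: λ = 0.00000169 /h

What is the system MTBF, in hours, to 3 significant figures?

Series of exponential components: λ_sys = Σ λ_i
λ_sys = 0.00000253 + 0.00000235 + 0.00000181 + 0.000133 + 0.00000459 + 0.00000169 = 1.4597e-04 /h
MTBF = 1 / λ_sys = 6850 h

6850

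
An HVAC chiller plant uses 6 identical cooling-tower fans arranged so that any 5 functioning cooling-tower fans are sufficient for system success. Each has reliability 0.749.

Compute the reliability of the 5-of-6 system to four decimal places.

R = Σ_{i=5}^{6} C(6,i) p^i (1−p)^{6−i} with p = 0.749
C(6,5)·0.749^5·0.251^1 = 0.355005
C(6,6)·0.749^6·0.251^0 = 0.176559
Sum = 0.5316

0.5316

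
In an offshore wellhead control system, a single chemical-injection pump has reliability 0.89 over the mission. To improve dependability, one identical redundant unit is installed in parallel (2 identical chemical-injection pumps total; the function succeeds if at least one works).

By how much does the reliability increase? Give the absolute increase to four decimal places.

0.0979

R_before = 0.89
R_after = 1 − (1 − 0.89)^2 = 0.9879
ΔR = 0.9879 − 0.89 = 0.0979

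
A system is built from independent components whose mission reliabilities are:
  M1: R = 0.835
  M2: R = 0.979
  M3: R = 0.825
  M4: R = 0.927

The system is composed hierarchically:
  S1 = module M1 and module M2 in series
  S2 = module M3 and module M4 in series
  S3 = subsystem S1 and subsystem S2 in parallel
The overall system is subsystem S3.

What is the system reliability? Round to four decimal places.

0.9571

Series (M1 and M2): 0.835000 × 0.979000 = 0.817465
Series (M3 and M4): 0.825000 × 0.927000 = 0.764775
Parallel ([0.817465] and [0.764775]): 1 − (1 − 0.817465)(1 − 0.764775) = 0.9571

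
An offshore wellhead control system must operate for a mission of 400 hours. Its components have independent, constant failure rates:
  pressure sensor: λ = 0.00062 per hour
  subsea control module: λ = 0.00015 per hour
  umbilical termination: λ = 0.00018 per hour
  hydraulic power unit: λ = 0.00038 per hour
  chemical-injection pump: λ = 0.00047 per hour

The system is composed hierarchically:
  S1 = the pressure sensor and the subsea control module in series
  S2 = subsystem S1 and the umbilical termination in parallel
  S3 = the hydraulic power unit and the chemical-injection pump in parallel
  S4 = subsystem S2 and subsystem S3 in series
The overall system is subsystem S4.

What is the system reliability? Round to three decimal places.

0.958

R(pressure sensor) = exp(−0.00062 × 400) = 0.78036
R(subsea control module) = exp(−0.00015 × 400) = 0.94176
R(umbilical termination) = exp(−0.00018 × 400) = 0.93053
R(hydraulic power unit) = exp(−0.00038 × 400) = 0.85899
R(chemical-injection pump) = exp(−0.00047 × 400) = 0.82861
Series (pressure sensor and subsea control module): 0.78036 × 0.94176 = 0.73491
Parallel ([0.73491] and umbilical termination): 1 − (1 − 0.73491)(1 − 0.93053) = 0.98158
Parallel (hydraulic power unit and chemical-injection pump): 1 − (1 − 0.85899)(1 − 0.82861) = 0.97583
Series ([0.98158] and [0.97583]): 0.98158 × 0.97583 = 0.958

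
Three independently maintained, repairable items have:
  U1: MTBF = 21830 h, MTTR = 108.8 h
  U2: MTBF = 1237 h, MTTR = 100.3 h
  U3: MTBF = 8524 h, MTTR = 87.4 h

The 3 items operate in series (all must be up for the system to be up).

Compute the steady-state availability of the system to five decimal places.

0.91107

A(U1) = MTBF/(MTBF+MTTR) = 21830/(21830+108.8) = 0.995041
A(U2) = MTBF/(MTBF+MTTR) = 1237/(1237+100.3) = 0.924998
A(U3) = MTBF/(MTBF+MTTR) = 8524/(8524+87.4) = 0.989851
Series availability: 0.995041 × 0.924998 × 0.989851 = 0.91107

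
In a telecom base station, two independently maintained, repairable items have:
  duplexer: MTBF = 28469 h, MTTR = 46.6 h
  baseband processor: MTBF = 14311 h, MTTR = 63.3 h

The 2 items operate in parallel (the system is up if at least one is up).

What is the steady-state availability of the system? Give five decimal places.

A(duplexer) = MTBF/(MTBF+MTTR) = 28469/(28469+46.6) = 0.998366
A(baseband processor) = MTBF/(MTBF+MTTR) = 14311/(14311+63.3) = 0.995596
Parallel availability: 1 − (1 − 0.998366)(1 − 0.995596) = 0.99999

0.99999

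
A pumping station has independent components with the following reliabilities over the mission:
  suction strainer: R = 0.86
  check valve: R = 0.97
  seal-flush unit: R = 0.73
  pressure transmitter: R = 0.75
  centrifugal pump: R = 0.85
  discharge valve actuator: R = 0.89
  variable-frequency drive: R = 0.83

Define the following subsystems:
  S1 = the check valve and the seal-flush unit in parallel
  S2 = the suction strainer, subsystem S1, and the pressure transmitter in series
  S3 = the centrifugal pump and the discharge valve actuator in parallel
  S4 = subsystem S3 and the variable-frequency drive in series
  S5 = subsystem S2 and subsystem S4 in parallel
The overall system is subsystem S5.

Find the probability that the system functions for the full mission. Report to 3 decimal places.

Parallel (check valve and seal-flush unit): 1 − (1 − 0.97000)(1 − 0.73000) = 0.99190
Series (suction strainer, [0.99190], and pressure transmitter): 0.86000 × 0.99190 × 0.75000 = 0.63978
Parallel (centrifugal pump and discharge valve actuator): 1 − (1 − 0.85000)(1 − 0.89000) = 0.98350
Series ([0.98350] and variable-frequency drive): 0.98350 × 0.83000 = 0.81631
Parallel ([0.63978] and [0.81631]): 1 − (1 − 0.63978)(1 − 0.81631) = 0.934

0.934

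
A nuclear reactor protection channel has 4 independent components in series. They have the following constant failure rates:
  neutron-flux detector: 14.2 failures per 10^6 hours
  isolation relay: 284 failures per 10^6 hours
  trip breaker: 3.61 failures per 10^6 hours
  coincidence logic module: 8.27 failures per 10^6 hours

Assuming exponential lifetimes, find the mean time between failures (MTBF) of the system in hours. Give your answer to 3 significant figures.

Series of exponential components: λ_sys = Σ λ_i
λ_sys = 0.0000142 + 0.000284 + 0.00000361 + 0.00000827 = 3.1008e-04 /h
MTBF = 1 / λ_sys = 3220 h

3220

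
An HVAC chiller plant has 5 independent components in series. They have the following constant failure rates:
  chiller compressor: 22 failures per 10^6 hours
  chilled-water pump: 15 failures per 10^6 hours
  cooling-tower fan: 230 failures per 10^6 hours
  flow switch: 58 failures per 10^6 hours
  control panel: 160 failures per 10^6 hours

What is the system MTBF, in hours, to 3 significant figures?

Series of exponential components: λ_sys = Σ λ_i
λ_sys = 0.000022 + 0.000015 + 0.00023 + 0.000058 + 0.00016 = 4.8500e-04 /h
MTBF = 1 / λ_sys = 2060 h

2060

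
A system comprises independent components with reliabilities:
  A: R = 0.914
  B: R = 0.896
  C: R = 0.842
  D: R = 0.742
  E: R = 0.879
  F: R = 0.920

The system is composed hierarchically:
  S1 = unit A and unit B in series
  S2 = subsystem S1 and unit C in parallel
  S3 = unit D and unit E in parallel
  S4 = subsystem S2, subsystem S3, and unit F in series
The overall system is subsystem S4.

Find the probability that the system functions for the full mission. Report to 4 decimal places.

Series (A and B): 0.914000 × 0.896000 = 0.818944
Parallel ([0.818944] and C): 1 − (1 − 0.818944)(1 − 0.842000) = 0.971393
Parallel (D and E): 1 − (1 − 0.742000)(1 − 0.879000) = 0.968782
Series ([0.971393], [0.968782], and F): 0.971393 × 0.968782 × 0.920000 = 0.8658

0.8658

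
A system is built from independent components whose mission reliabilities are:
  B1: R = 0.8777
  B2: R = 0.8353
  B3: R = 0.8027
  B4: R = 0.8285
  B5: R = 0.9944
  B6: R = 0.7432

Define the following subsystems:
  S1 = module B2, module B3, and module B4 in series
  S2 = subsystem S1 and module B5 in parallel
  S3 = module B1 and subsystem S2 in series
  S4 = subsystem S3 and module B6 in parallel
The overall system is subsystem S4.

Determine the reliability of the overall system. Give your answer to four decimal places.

Series (B2, B3, and B4): 0.835300 × 0.802700 × 0.828500 = 0.555505
Parallel ([0.555505] and B5): 1 − (1 − 0.555505)(1 − 0.994400) = 0.997511
Series (B1 and [0.997511]): 0.877700 × 0.997511 = 0.875515
Parallel ([0.875515] and B6): 1 − (1 − 0.875515)(1 − 0.743200) = 0.9680

0.9680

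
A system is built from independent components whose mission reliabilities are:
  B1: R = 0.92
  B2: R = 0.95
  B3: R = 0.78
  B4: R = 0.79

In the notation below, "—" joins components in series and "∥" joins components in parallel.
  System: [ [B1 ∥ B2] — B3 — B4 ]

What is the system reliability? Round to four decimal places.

0.6137

Parallel (B1 and B2): 1 − (1 − 0.920000)(1 − 0.950000) = 0.996000
Series ([0.996000], B3, and B4): 0.996000 × 0.780000 × 0.790000 = 0.6137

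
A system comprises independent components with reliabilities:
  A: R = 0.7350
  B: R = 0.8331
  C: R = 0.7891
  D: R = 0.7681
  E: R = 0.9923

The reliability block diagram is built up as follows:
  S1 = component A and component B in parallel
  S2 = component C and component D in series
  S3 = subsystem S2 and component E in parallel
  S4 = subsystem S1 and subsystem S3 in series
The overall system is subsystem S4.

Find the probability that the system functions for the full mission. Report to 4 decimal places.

0.9529

Parallel (A and B): 1 − (1 − 0.735000)(1 − 0.833100) = 0.955772
Series (C and D): 0.789100 × 0.768100 = 0.606108
Parallel ([0.606108] and E): 1 − (1 − 0.606108)(1 − 0.992300) = 0.996967
Series ([0.955772] and [0.996967]): 0.955772 × 0.996967 = 0.9529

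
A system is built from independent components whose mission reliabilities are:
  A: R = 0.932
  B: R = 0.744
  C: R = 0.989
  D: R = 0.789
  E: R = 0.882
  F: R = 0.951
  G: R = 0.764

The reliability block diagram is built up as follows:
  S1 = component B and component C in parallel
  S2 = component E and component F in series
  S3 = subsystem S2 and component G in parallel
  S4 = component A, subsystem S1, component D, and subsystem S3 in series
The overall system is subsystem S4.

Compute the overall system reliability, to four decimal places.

0.7054

Parallel (B and C): 1 − (1 − 0.744000)(1 − 0.989000) = 0.997184
Series (E and F): 0.882000 × 0.951000 = 0.838782
Parallel ([0.838782] and G): 1 − (1 − 0.838782)(1 − 0.764000) = 0.961953
Series (A, [0.997184], D, and [0.961953]): 0.932000 × 0.997184 × 0.789000 × 0.961953 = 0.7054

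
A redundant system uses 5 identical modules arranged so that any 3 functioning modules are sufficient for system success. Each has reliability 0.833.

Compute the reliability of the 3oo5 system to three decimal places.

0.964

R = Σ_{i=3}^{5} C(5,i) p^i (1−p)^{5−i} with p = 0.833
C(5,3)·0.833^3·0.167^2 = 0.16120
C(5,4)·0.833^4·0.167^1 = 0.40204
C(5,5)·0.833^5·0.167^0 = 0.40107
Sum = 0.964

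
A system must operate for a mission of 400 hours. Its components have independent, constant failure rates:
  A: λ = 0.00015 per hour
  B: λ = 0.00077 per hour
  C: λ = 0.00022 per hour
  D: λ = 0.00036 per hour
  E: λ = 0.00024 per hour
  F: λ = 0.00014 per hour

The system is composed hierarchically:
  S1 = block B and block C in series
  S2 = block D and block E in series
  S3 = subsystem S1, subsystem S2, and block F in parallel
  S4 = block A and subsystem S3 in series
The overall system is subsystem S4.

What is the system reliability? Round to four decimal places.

R(A) = exp(−0.00015 × 400) = 0.941765
R(B) = exp(−0.00077 × 400) = 0.734915
R(C) = exp(−0.00022 × 400) = 0.915761
R(D) = exp(−0.00036 × 400) = 0.865888
R(E) = exp(−0.00024 × 400) = 0.908464
R(F) = exp(−0.00014 × 400) = 0.945539
Series (B and C): 0.734915 × 0.915761 = 0.673006
Series (D and E): 0.865888 × 0.908464 = 0.786628
Parallel ([0.673006], [0.786628], and F): 1 − (1 − 0.673006)(1 − 0.786628)(1 − 0.945539) = 0.996200
Series (A and [0.996200]): 0.941765 × 0.996200 = 0.9382

0.9382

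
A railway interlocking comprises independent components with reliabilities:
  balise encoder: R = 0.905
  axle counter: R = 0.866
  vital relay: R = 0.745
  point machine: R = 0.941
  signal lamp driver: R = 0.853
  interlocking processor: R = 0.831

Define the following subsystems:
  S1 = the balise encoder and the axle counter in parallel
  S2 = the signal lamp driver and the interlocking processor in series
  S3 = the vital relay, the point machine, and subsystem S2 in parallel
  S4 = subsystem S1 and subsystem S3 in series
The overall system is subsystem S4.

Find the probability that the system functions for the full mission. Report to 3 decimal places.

0.983

Parallel (balise encoder and axle counter): 1 − (1 − 0.90500)(1 − 0.86600) = 0.98727
Series (signal lamp driver and interlocking processor): 0.85300 × 0.83100 = 0.70884
Parallel (vital relay, point machine, and [0.70884]): 1 − (1 − 0.74500)(1 − 0.94100)(1 − 0.70884) = 0.99562
Series ([0.98727] and [0.99562]): 0.98727 × 0.99562 = 0.983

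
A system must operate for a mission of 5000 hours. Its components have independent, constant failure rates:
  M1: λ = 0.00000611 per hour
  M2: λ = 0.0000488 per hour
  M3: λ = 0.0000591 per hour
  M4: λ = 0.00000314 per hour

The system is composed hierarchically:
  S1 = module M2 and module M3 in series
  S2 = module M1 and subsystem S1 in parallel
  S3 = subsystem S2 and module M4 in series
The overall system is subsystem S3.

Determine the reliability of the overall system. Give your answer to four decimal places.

0.9721

R(M1) = exp(−0.00000611 × 5000) = 0.969912
R(M2) = exp(−0.0000488 × 5000) = 0.783488
R(M3) = exp(−0.0000591 × 5000) = 0.744159
R(M4) = exp(−0.00000314 × 5000) = 0.984423
Series (M2 and M3): 0.783488 × 0.744159 = 0.583040
Parallel (M1 and [0.583040]): 1 − (1 − 0.969912)(1 − 0.583040) = 0.987455
Series ([0.987455] and M4): 0.987455 × 0.984423 = 0.9721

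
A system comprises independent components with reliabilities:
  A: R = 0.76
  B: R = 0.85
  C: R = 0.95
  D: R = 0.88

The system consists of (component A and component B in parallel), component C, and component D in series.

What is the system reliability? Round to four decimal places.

0.8059

Parallel (A and B): 1 − (1 − 0.760000)(1 − 0.850000) = 0.964000
Series ([0.964000], C, and D): 0.964000 × 0.950000 × 0.880000 = 0.8059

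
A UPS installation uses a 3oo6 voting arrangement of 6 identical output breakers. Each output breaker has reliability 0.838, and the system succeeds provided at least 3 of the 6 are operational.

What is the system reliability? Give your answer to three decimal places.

0.992

R = Σ_{i=3}^{6} C(6,i) p^i (1−p)^{6−i} with p = 0.838
C(6,3)·0.838^3·0.162^3 = 0.05004
C(6,4)·0.838^4·0.162^2 = 0.19413
C(6,5)·0.838^5·0.162^1 = 0.40169
C(6,6)·0.838^6·0.162^0 = 0.34631
Sum = 0.992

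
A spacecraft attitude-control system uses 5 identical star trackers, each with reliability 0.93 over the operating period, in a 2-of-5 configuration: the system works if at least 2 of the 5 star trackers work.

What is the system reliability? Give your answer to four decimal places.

R = Σ_{i=2}^{5} C(5,i) p^i (1−p)^{5−i} with p = 0.93
C(5,2)·0.93^2·0.07^3 = 0.002967
C(5,3)·0.93^3·0.07^2 = 0.039413
C(5,4)·0.93^4·0.07^1 = 0.261818
C(5,5)·0.93^5·0.07^0 = 0.695688
Sum = 0.9999

0.9999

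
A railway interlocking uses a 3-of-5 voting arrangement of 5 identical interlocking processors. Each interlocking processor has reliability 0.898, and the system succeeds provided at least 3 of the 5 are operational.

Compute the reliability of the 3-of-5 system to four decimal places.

R = Σ_{i=3}^{5} C(5,i) p^i (1−p)^{5−i} with p = 0.898
C(5,3)·0.898^3·0.102^2 = 0.075341
C(5,4)·0.898^4·0.102^1 = 0.331647
C(5,5)·0.898^5·0.102^0 = 0.583958
Sum = 0.9909

0.9909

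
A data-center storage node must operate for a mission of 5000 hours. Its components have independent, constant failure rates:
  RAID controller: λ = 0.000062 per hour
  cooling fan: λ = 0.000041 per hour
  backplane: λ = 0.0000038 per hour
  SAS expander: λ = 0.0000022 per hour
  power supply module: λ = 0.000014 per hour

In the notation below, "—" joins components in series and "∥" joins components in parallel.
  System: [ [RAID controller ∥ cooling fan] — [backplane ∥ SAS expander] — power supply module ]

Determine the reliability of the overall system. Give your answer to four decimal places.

R(RAID controller) = exp(−0.000062 × 5000) = 0.733447
R(cooling fan) = exp(−0.000041 × 5000) = 0.814647
R(backplane) = exp(−0.0000038 × 5000) = 0.981179
R(SAS expander) = exp(−0.0000022 × 5000) = 0.989060
R(power supply module) = exp(−0.000014 × 5000) = 0.932394
Parallel (RAID controller and cooling fan): 1 − (1 − 0.733447)(1 − 0.814647) = 0.950594
Parallel (backplane and SAS expander): 1 − (1 − 0.981179)(1 − 0.989060) = 0.999794
Series ([0.950594], [0.999794], and power supply module): 0.950594 × 0.999794 × 0.932394 = 0.8861

0.8861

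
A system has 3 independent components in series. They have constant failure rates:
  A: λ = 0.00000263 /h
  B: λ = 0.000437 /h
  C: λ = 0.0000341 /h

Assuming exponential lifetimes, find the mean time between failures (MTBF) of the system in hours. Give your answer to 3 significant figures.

Series of exponential components: λ_sys = Σ λ_i
λ_sys = 0.00000263 + 0.000437 + 0.0000341 = 4.7373e-04 /h
MTBF = 1 / λ_sys = 2110 h

2110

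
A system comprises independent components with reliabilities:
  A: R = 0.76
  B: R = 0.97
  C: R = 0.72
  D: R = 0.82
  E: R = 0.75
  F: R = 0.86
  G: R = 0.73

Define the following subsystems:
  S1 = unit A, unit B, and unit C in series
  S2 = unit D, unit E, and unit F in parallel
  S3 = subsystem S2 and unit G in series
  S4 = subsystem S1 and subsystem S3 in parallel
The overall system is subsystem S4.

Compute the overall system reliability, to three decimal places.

0.871

Series (A, B, and C): 0.76000 × 0.97000 × 0.72000 = 0.53078
Parallel (D, E, and F): 1 − (1 − 0.82000)(1 − 0.75000)(1 − 0.86000) = 0.99370
Series ([0.99370] and G): 0.99370 × 0.73000 = 0.72540
Parallel ([0.53078] and [0.72540]): 1 − (1 − 0.53078)(1 − 0.72540) = 0.871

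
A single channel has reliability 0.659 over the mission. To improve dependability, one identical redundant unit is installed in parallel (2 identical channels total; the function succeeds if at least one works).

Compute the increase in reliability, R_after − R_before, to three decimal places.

R_before = 0.659
R_after = 1 − (1 − 0.659)^2 = 0.884
ΔR = 0.884 − 0.659 = 0.225

0.225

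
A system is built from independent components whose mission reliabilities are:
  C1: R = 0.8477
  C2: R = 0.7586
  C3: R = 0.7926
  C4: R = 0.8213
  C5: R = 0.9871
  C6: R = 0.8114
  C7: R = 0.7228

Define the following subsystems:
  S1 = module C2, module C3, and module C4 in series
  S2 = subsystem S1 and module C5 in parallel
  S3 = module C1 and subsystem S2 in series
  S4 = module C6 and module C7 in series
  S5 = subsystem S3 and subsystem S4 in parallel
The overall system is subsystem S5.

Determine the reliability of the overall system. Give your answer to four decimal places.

0.9347

Series (C2, C3, and C4): 0.758600 × 0.792600 × 0.821300 = 0.493820
Parallel ([0.493820] and C5): 1 − (1 − 0.493820)(1 − 0.987100) = 0.993470
Series (C1 and [0.993470]): 0.847700 × 0.993470 = 0.842165
Series (C6 and C7): 0.811400 × 0.722800 = 0.586480
Parallel ([0.842165] and [0.586480]): 1 − (1 − 0.842165)(1 − 0.586480) = 0.9347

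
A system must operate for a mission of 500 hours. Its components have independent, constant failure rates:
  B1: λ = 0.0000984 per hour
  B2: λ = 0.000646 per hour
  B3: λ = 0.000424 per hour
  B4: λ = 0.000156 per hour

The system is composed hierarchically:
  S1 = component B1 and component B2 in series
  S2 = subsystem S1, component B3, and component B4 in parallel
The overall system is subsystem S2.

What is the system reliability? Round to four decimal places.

0.9955

R(B1) = exp(−0.0000984 × 500) = 0.951991
R(B2) = exp(−0.000646 × 500) = 0.723974
R(B3) = exp(−0.000424 × 500) = 0.808965
R(B4) = exp(−0.000156 × 500) = 0.924964
Series (B1 and B2): 0.951991 × 0.723974 = 0.689217
Parallel ([0.689217], B3, and B4): 1 − (1 − 0.689217)(1 − 0.808965)(1 − 0.924964) = 0.9955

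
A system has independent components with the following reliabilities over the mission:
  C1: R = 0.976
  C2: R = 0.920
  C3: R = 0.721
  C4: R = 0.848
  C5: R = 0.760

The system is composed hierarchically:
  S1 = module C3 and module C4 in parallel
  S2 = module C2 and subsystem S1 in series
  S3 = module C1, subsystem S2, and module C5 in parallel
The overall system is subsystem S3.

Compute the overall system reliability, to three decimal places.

0.999

Parallel (C3 and C4): 1 − (1 − 0.72100)(1 − 0.84800) = 0.95759
Series (C2 and [0.95759]): 0.92000 × 0.95759 = 0.88098
Parallel (C1, [0.88098], and C5): 1 − (1 − 0.97600)(1 − 0.88098)(1 − 0.76000) = 0.999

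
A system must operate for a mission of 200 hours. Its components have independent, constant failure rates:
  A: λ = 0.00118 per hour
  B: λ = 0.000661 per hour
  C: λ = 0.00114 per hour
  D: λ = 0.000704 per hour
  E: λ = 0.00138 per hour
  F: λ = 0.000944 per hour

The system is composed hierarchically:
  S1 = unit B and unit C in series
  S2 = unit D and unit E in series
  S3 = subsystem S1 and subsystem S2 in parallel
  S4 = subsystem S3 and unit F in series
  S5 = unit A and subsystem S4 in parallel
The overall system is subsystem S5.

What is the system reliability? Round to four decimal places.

0.9459

R(A) = exp(−0.00118 × 200) = 0.789781
R(B) = exp(−0.000661 × 200) = 0.876166
R(C) = exp(−0.00114 × 200) = 0.796124
R(D) = exp(−0.000704 × 200) = 0.868663
R(E) = exp(−0.00138 × 200) = 0.758813
R(F) = exp(−0.000944 × 200) = 0.827952
Series (B and C): 0.876166 × 0.796124 = 0.697537
Series (D and E): 0.868663 × 0.758813 = 0.659153
Parallel ([0.697537] and [0.659153]): 1 − (1 − 0.697537)(1 − 0.659153) = 0.896906
Series ([0.896906] and F): 0.896906 × 0.827952 = 0.742595
Parallel (A and [0.742595]): 1 − (1 − 0.789781)(1 − 0.742595) = 0.9459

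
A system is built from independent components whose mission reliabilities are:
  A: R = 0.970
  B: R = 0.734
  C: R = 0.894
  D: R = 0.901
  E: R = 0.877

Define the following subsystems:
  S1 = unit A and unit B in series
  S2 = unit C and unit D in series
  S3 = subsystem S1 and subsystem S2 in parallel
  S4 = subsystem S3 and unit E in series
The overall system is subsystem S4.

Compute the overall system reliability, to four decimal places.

Series (A and B): 0.970000 × 0.734000 = 0.711980
Series (C and D): 0.894000 × 0.901000 = 0.805494
Parallel ([0.711980] and [0.805494]): 1 − (1 − 0.711980)(1 − 0.805494) = 0.943978
Series ([0.943978] and E): 0.943978 × 0.877000 = 0.8279

0.8279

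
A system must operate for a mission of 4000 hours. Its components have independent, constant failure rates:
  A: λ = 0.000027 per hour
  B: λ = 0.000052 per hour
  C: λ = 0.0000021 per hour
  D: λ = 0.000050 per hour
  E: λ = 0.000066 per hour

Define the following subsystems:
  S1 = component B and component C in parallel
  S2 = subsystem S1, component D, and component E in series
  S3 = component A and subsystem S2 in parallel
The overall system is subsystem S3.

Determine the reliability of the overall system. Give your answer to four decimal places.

R(A) = exp(−0.000027 × 4000) = 0.897628
R(B) = exp(−0.000052 × 4000) = 0.812207
R(C) = exp(−0.0000021 × 4000) = 0.991635
R(D) = exp(−0.000050 × 4000) = 0.818731
R(E) = exp(−0.000066 × 4000) = 0.767974
Parallel (B and C): 1 − (1 − 0.812207)(1 − 0.991635) = 0.998429
Series ([0.998429], D, and E): 0.998429 × 0.818731 × 0.767974 = 0.627776
Parallel (A and [0.627776]): 1 − (1 − 0.897628)(1 − 0.627776) = 0.9619

0.9619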